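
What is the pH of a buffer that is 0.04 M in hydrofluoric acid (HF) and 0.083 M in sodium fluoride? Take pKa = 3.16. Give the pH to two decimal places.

Henderson–Hasselbalch: pH = pKa + log([F-]/[HF]) = 3.16 + log(0.083/0.04)
pH = 3.16 + (+0.317) = 3.48

pH = 3.48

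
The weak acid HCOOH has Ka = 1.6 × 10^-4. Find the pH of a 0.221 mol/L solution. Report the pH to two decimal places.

HCOOH ⇌ HCOO- + H+
From the ICE table, Ka = x²/(0.221 − x) = 1.6 × 10^-4.
Since Ka ≪ C₀, x ≈ √(Ka·C₀) = 5.95 × 10^-3 M.
(x/C₀ = 2.7% < 5%, so the approximation holds.)
pH = −log[H+] = −log(5.95 × 10^-3) = 2.23

pH = 2.23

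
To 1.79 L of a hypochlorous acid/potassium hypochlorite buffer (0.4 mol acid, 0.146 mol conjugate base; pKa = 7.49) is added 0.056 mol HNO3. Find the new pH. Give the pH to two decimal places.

pH = 6.79

After neutralization: n(HOCl) = 0.456 mol, n(OCl-) = 0.09 mol.
pH = pKa + log(n_OCl-/n_HOCl) = 7.49 + log(0.09/0.456) = 7.49 + (-0.705)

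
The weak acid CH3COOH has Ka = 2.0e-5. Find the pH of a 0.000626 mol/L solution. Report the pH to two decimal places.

CH3COOH ⇌ CH3COO- + H+
Ka = [H+]²/(0.000626 − [H+]) = 2.0 × 10^-5
[H+] is not negligible relative to C₀; solve [H+]² + 2e-05·[H+] − 1.25e-08 = 0.
[H+] = [−2e-05 + √(2e-05² + 5.01e-08)]/2 = 1.02 × 10^-4 M
pH = −log(1.02 × 10^-4) = 3.99

pH = 3.99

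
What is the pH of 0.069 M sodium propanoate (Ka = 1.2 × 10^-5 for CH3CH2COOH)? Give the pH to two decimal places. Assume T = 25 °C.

CH3CH2COO- is the conjugate base of the weak acid CH3CH2COOH.
Kb = Kw/Ka = 1.0×10^-14 / 1.2 × 10^-5 = 8.33 × 10^-10
Kb = x²/(0.069 − x) = 8.33 × 10^-10
Neglecting x in the denominator: x = √(8.33 × 10^-10 × 0.069) = 7.58 × 10^-6 M
pOH = 5.12, so pH = 14.00 − pOH = 8.88

pH = 8.88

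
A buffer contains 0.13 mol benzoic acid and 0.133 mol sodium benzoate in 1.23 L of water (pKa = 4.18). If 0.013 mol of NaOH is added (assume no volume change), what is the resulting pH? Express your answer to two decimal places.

OH- converts C6H5COOH to C6H5COO-: C6H5COOH → 0.117 mol, C6H5COO- → 0.146 mol.
Henderson–Hasselbalch with mole ratio 0.146/0.117: pH = 4.18 + (+0.096)

pH = 4.28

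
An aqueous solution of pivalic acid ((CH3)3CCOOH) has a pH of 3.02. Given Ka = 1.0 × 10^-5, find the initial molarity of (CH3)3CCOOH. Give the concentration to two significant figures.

C₀ = 9.2 × 10^-2 M

[H+] = 10^(-3.02) = 9.55 × 10^-4 M = x
Ka = x²/(C₀ − x) ⇒ C₀ = x + x²/Ka
C₀ = 9.55 × 10^-4 + (9.55 × 10^-4)²/(1.0 × 10^-5) = 9.22 × 10^-2 M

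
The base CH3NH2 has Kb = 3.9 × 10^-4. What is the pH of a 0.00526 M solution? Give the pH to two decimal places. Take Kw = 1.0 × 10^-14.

CH3NH2 + H2O ⇌ CH3NH3+ + OH-
Kb = [OH-]²/(0.00526 − [OH-]) = 3.9 × 10^-4
[OH-] is not negligible relative to C₀; solve [OH-]² + 0.00039·[OH-] − 2.05e-06 = 0.
[OH-] = [−0.00039 + √(0.00039² + 8.21e-06)]/2 = 1.25 × 10^-3 M
pOH = −log(1.25 × 10^-3) = 2.90; pH = 14.00 − 2.90 = 11.10

pH = 11.10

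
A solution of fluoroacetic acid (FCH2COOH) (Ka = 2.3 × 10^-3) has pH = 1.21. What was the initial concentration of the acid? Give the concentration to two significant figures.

[H+] = 10^(-1.21) = 6.17 × 10^-2 M = x
Ka = x²/(C₀ − x) ⇒ C₀ = x + x²/Ka
C₀ = 6.17 × 10^-2 + (6.17 × 10^-2)²/(2.3 × 10^-3) = 1.72 M

C₀ = 1.7 M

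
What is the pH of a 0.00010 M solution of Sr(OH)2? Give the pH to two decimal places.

pH = 10.30

Sr(OH)2 is a strong base (each formula unit releases 2 OH-); [OH-] = 0.0002 M.
pOH = -log(0.0002) = 3.70
pH = 14.00 - 3.70 = 10.30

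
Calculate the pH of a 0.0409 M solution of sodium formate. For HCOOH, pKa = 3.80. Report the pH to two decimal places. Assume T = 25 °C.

pH = 8.21

HCOO- is the conjugate base of the weak acid HCOOH.
Ka = 10^(−3.80) = 1.58 × 10^-4
Kb = Kw/Ka = 1.0×10^-14 / 1.58 × 10^-4 = 6.33 × 10^-11
Kb = [OH-]²/(0.0409 − [OH-]) = 6.33 × 10^-11
Neglecting [OH-] in the denominator: [OH-] = √(6.33 × 10^-11 × 0.0409) = 1.61 × 10^-6 M
([OH-]/C₀ = 0.0039% < 5%, so the approximation holds.)
pOH = −log(1.61 × 10^-6) = 5.79; pH = 14.00 − 5.79 = 8.21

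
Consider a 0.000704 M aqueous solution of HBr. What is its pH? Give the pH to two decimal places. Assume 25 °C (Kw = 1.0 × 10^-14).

HBr is a strong acid and dissociates completely, so [H+] = 0.000704 M.
pH = -log(0.000704) = 3.15

pH = 3.15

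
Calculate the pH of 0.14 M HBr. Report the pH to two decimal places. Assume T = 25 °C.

pH = 0.85

HBr is a strong acid and dissociates completely, so [H+] = 0.14 M.
pH = -log(0.14) = 0.85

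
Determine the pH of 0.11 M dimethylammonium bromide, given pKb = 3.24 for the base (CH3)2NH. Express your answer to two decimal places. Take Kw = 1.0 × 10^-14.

pH = 5.86

(CH3)2NH2+ is the conjugate acid of the weak base (CH3)2NH.
Kb = 10^(−3.24) = 5.75 × 10^-4
Ka = Kw/Kb = 1.0×10^-14 / 5.75 × 10^-4 = 1.74 × 10^-11
From the ICE table, Ka = x²/(0.11 − x) = 1.74 × 10^-11.
Neglecting x in the denominator: x = √(1.74 × 10^-11 × 0.11) = 1.38 × 10^-6 M
pH = −log(1.38 × 10^-6) = 5.86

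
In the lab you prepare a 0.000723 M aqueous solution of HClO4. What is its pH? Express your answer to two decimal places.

HClO4 is a strong acid and dissociates completely, so [H+] = 0.000723 M.
pH = -log(0.000723) = 3.14

pH = 3.14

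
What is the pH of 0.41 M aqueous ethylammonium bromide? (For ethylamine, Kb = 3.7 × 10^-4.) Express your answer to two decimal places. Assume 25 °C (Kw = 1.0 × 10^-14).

pH = 5.48

C2H5NH3+ is the conjugate acid of the weak base C2H5NH2.
Ka = Kw/Kb = 1.0×10^-14 / 3.7 × 10^-4 = 2.70 × 10^-11
From the ICE table, Ka = x²/(0.41 − x) = 2.70 × 10^-11.
Since Ka ≪ C₀, x ≈ √(Ka·C₀) = 3.33 × 10^-6 M.
(x/C₀ = 0.00081% < 5%, so the approximation holds.)
pH = −log[H+] = −log(3.33 × 10^-6) = 5.48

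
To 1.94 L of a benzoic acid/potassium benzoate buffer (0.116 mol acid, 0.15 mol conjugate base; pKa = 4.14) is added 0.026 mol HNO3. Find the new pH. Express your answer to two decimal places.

After neutralization: n(C6H5COOH) = 0.142 mol, n(C6H5COO-) = 0.124 mol.
Henderson–Hasselbalch with mole ratio 0.124/0.142: pH = 4.14 + (-0.059)

pH = 4.08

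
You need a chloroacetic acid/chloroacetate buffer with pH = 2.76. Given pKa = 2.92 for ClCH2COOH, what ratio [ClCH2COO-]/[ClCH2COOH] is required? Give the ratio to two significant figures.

pH = pKa + log(r) ⇒ log(r) = 2.76 − 2.92 = -0.16
r = [ClCH2COO-]/[ClCH2COOH] = 10^(-0.16) = 0.692

ratio = 0.69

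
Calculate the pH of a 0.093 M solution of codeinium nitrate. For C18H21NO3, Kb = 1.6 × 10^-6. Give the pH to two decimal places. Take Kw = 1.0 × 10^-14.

pH = 4.62

C18H22NO3+ is the conjugate acid of the weak base C18H21NO3.
Ka = Kw/Kb = 1.0×10^-14 / 1.6 × 10^-6 = 6.25 × 10^-9
From the ICE table, Ka = [H+]²/(0.093 − [H+]) = 6.25 × 10^-9.
Assume [H+] ≪ 0.093: [H+] ≈ √(6.25 × 10^-9 × 0.093) = 2.41 × 10^-5 M
pH = −log(2.41 × 10^-5) = 4.62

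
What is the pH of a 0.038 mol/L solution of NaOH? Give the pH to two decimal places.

pH = 12.58

NaOH is a strong base; [OH-] = 0.038 M.
pOH = -log(0.038) = 1.42
pH = 14.00 - 1.42 = 12.58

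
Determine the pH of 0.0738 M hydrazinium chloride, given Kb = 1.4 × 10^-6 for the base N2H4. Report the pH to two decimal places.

pH = 4.64

N2H5+ is the conjugate acid of the weak base N2H4.
Ka = Kw/Kb = 1.0×10^-14 / 1.4 × 10^-6 = 7.14 × 10^-9
Let x = [H+] at equilibrium. Ka = x²/(0.0738 − x).
Neglecting x in the denominator: x = √(7.14 × 10^-9 × 0.0738) = 2.30 × 10^-5 M
Check: 0.031% ionized — well under 5%, approximation valid.
pH = −log(2.30 × 10^-5) = 4.64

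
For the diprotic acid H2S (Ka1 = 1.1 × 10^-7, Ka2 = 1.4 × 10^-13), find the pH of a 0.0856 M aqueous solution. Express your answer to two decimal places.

pH = 4.01

Since Ka1 ≫ Ka2, the first ionization dominates [H+].
Ka1 = x²/(0.0856 − x) = 1.1 × 10^-7
x ≈ √(1.1 × 10^-7 × 0.0856) = 9.70 × 10^-5 M
pH = −log(9.70 × 10^-5) = 4.01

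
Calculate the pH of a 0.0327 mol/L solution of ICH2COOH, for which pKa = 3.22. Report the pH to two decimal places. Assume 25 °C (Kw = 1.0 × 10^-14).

pH = 2.38

ICH2COOH ⇌ ICH2COO- + H+
Ka = 10^(−3.22) = 6.03 × 10^-4
Ka = x²/(0.0327 − x) = 6.03 × 10^-4
Here C₀/Ka ≈ 54.2, so the small-x approximation fails. Use the quadratic:
x = (−Ka + √(Ka² + 4·Ka·C₀))/2 = 4.15 × 10^-3 M
pH = −log[H+] = −log(4.15 × 10^-3) = 2.38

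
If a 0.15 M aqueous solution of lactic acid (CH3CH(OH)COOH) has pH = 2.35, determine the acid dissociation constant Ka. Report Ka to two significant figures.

Ka = 1.4 × 10^-4

[H+] = 10^(-2.35) = 4.47 × 10^-3 M
At equilibrium [HA] = 0.15 − 4.47 × 10^-3 = 1.46 × 10^-1 M
Ka = [H+][A-]/[HA] = (4.47 × 10^-3)² / 1.46 × 10^-1 = 1.4 × 10^-4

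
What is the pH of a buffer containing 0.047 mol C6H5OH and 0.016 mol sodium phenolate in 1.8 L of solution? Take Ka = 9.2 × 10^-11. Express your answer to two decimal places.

pKa = −log(9.2 × 10^-11) = 10.036
Henderson–Hasselbalch: pH = pKa + log([C6H5O-]/[C6H5OH]) = 10.036 + log(0.016/0.047)
pH = 10.036 + (-0.468) = 9.57

pH = 9.57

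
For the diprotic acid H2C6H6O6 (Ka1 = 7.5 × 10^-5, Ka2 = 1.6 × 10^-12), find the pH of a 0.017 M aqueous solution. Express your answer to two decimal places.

pH = 2.96

Since Ka1 ≫ Ka2, the first ionization dominates [H+].
Ka1 = x²/(0.017 − x) = 7.5 × 10^-5
Solving the quadratic: x = (−Ka1 + √(Ka1² + 4·Ka1·C₀))/2 = 1.09 × 10^-3 M
pH = −log(1.09 × 10^-3) = 2.96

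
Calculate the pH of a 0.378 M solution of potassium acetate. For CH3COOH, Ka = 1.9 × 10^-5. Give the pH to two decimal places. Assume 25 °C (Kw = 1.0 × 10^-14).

pH = 9.15

CH3COO- is the conjugate base of the weak acid CH3COOH.
Kb = Kw/Ka = 1.0×10^-14 / 1.9 × 10^-5 = 5.26 × 10^-10
From the ICE table, Kb = [OH-]²/(0.378 − [OH-]) = 5.26 × 10^-10.
Neglecting [OH-] in the denominator: [OH-] = √(5.26 × 10^-10 × 0.378) = 1.41 × 10^-5 M
([OH-]/C₀ = 0.0037% < 5%, so the approximation holds.)
pOH = −log(1.41 × 10^-5) = 4.85; pH = 14.00 − 4.85 = 9.15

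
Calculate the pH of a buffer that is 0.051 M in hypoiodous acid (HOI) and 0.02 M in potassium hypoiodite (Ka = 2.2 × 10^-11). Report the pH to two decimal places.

pKa = −log(2.2 × 10^-11) = 10.658
Henderson–Hasselbalch: pH = pKa + log([OI-]/[HOI]) = 10.658 + log(0.02/0.051)
pH = 10.658 + (-0.407) = 10.25

pH = 10.25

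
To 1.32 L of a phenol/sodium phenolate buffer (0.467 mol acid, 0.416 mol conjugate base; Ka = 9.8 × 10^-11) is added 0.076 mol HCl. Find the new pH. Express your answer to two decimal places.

pH = 9.81

Added H+ converts C6H5O- to C6H5OH: C6H5OH → 0.543 mol, C6H5O- → 0.34 mol.
pKa = −log(9.8 × 10^-11) = 10.009
pH = pKa + log(n_C6H5O-/n_C6H5OH) = 10.009 + log(0.34/0.543) = 10.009 + (-0.203)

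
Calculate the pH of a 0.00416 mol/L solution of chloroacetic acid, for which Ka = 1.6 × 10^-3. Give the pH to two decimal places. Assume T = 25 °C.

ClCH2COOH ⇌ ClCH2COO- + H+
From the ICE table, Ka = [H+]²/(0.00416 − [H+]) = 1.6 × 10^-3.
The 5% rule fails; solving [H+]² + Ka·[H+] − Ka·C₀ = 0 exactly:
[H+] = (−Ka + √(Ka² + 4·Ka·C₀))/2 = 1.90 × 10^-3 M
pH = −log(1.90 × 10^-3) = 2.72

pH = 2.72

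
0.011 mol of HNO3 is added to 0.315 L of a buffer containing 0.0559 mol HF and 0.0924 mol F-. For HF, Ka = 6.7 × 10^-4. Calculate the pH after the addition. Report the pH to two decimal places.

Added H+ converts F- to HF: HF → 0.0669 mol, F- → 0.0814 mol.
pKa = −log(6.7 × 10^-4) = 3.174
pH = pKa + log([A⁻]/[HA]) = 3.174 + log(0.0814/0.0669) = 3.174 +0.085

pH = 3.26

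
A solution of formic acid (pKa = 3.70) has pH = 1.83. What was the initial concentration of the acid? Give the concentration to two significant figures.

C₀ = 1.1 M

[H+] = 10^(-1.83) = 1.48 × 10^-2 M = x
Ka = 10^(−3.70) = 2.00 × 10^-4
Ka = x²/(C₀ − x) ⇒ C₀ = x + x²/Ka
C₀ = 1.48 × 10^-2 + (1.48 × 10^-2)²/(2.00 × 10^-4) = 1.11 M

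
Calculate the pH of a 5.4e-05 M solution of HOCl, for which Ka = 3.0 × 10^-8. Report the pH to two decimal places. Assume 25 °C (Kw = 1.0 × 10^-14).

pH = 5.90

HOCl ⇌ OCl- + H+
From the ICE table, Ka = [H+]²/(5.4e-05 − [H+]) = 3.0 × 10^-8.
Assume [H+] ≪ 5.4e-05: [H+] ≈ √(3.0 × 10^-8 × 5.4e-05) = 1.27 × 10^-6 M
Check: 2.4% ionized — well under 5%, approximation valid.
pH = −log[H+] = −log(1.27 × 10^-6) = 5.90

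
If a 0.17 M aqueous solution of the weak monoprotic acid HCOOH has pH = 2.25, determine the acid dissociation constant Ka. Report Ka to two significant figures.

Ka = 1.9 × 10^-4

[H+] = 10^(-2.25) = 5.62 × 10^-3 M
At equilibrium [HA] = 0.17 − 5.62 × 10^-3 = 1.64 × 10^-1 M
Ka = [H+][A-]/[HA] = (5.62 × 10^-3)² / 1.64 × 10^-1 = 1.9 × 10^-4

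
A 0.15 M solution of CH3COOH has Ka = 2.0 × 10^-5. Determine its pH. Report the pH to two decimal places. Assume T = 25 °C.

CH3COOH ⇌ CH3COO- + H+
Let x = [H+] at equilibrium. Ka = x²/(0.15 − x).
Neglecting x in the denominator: x = √(2.0 × 10^-5 × 0.15) = 1.73 × 10^-3 M
pH = −log(1.73 × 10^-3) = 2.76

pH = 2.76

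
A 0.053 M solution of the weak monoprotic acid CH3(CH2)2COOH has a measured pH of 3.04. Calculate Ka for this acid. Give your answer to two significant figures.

[H+] = 10^(-3.04) = 9.12 × 10^-4 M
At equilibrium [HA] = 0.053 − 9.12 × 10^-4 = 5.21 × 10^-2 M
Ka = [H+][A-]/[HA] = (9.12 × 10^-4)² / 5.21 × 10^-2 = 1.6 × 10^-5

Ka = 1.6 × 10^-5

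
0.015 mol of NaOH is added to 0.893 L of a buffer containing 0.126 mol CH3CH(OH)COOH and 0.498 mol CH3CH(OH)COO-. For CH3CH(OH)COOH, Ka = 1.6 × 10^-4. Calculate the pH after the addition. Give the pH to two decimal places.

pH = 4.46

After neutralization: n(CH3CH(OH)COOH) = 0.111 mol, n(CH3CH(OH)COO-) = 0.513 mol.
pKa = −log(1.6 × 10^-4) = 3.796
pH = pKa + log(n_CH3CH(OH)COO-/n_CH3CH(OH)COOH) = 3.796 + log(0.513/0.111) = 3.796 + (+0.665)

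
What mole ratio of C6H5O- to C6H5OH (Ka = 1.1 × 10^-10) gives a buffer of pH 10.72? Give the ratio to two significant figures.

pKa = -log(1.1 × 10^-10) = 9.959
pH = pKa + log(r) ⇒ log(r) = 10.72 − 9.959 = +0.761
r = [C6H5O-]/[C6H5OH] = 10^(+0.761) = 5.77

ratio = 5.8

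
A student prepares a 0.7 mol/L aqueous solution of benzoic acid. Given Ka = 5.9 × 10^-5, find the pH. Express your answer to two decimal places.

C6H5COOH ⇌ C6H5COO- + H+
From the ICE table, Ka = [H+]²/(0.7 − [H+]) = 5.9 × 10^-5.
Assume [H+] ≪ 0.7: [H+] ≈ √(5.9 × 10^-5 × 0.7) = 6.43 × 10^-3 M
pH = −log(6.43 × 10^-3) = 2.19

pH = 2.19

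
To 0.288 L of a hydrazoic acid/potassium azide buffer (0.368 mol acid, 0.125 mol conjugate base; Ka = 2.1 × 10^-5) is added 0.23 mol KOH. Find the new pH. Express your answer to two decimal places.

pH = 5.09

After neutralization: n(HN3) = 0.138 mol, n(N3-) = 0.355 mol.
pKa = −log(2.1 × 10^-5) = 4.678
pH = pKa + log([A⁻]/[HA]) = 4.678 + log(0.355/0.138) = 4.678 +0.410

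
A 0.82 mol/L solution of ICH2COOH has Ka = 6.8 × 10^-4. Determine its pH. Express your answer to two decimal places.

pH = 1.63

ICH2COOH ⇌ ICH2COO- + H+
Ka = x²/(0.82 − x) = 6.8 × 10^-4
Assume x ≪ 0.82: x ≈ √(6.8 × 10^-4 × 0.82) = 2.36 × 10^-2 M
Check: 2.9% ionized — well under 5%, approximation valid.
pH = −log[H+] = −log(2.36 × 10^-2) = 1.63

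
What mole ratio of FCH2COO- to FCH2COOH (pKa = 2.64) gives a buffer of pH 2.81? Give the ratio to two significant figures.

ratio = 1.5

pH = pKa + log(r) ⇒ log(r) = 2.81 − 2.64 = +0.17
r = [FCH2COO-]/[FCH2COOH] = 10^(+0.17) = 1.48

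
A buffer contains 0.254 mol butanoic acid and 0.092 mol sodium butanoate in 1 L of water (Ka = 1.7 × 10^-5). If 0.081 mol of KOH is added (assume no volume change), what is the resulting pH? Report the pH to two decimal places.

After neutralization: n(CH3(CH2)2COOH) = 0.173 mol, n(CH3(CH2)2COO-) = 0.173 mol.
pKa = −log(1.7 × 10^-5) = 4.770
pH = pKa + log([A⁻]/[HA]) = 4.770 + log(0.173/0.173) = 4.770 +0.000

pH = 4.77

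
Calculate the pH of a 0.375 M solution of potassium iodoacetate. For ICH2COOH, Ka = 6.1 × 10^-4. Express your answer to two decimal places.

ICH2COO- is the conjugate base of the weak acid ICH2COOH.
Kb = Kw/Ka = 1.0×10^-14 / 6.1 × 10^-4 = 1.64 × 10^-11
Let x = [OH-] at equilibrium. Kb = x²/(0.375 − x).
Assume x ≪ 0.375: x ≈ √(1.64 × 10^-11 × 0.375) = 2.48 × 10^-6 M
(x/C₀ = 0.00066% < 5%, so the approximation holds.)
pOH = 5.61, so pH = 14.00 − pOH = 8.39

pH = 8.39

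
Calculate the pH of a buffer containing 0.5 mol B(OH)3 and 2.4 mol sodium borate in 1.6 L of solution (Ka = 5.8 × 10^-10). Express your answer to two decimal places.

pH = 9.92

pKa = −log(5.8 × 10^-10) = 9.237
Henderson–Hasselbalch: pH = pKa + log([B(OH)4-]/[B(OH)3]) = 9.237 + log(2.4/0.5)
pH = 9.237 + (+0.681) = 9.92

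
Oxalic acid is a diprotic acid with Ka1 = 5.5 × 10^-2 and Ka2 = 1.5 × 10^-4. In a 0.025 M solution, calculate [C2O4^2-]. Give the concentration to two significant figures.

First ionization gives [H+] ≈ [HC2O4-] = 1.87 × 10^-2 M.
Second step: Ka2 = [H+][C2O4^2-]/[HC2O4-] ≈ [C2O4^2-] (since [H+] ≈ [HC2O4-]).
So [C2O4^2-] ≈ Ka2.

1.5 × 10^-4 M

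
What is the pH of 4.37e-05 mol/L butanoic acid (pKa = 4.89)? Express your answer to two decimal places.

pH = 4.74

CH3(CH2)2COOH ⇌ CH3(CH2)2COO- + H+
Ka = 10^(−4.89) = 1.29 × 10^-5
Ka = [H+]²/(4.37e-05 − [H+]) = 1.29 × 10^-5
Here C₀/Ka ≈ 3.39, so the small-[H+] approximation fails. Use the quadratic:
[H+] = (−Ka + √(Ka² + 4·Ka·C₀))/2 = 1.82 × 10^-5 M
pH = −log(1.82 × 10^-5) = 4.74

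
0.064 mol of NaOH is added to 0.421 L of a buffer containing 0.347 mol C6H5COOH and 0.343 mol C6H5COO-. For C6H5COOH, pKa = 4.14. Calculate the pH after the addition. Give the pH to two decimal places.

After neutralization: n(C6H5COOH) = 0.283 mol, n(C6H5COO-) = 0.407 mol.
Henderson–Hasselbalch with mole ratio 0.407/0.283: pH = 4.14 + (+0.158)

pH = 4.30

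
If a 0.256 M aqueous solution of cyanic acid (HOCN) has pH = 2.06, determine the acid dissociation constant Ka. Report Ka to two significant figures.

Ka = 3.1 × 10^-4

[H+] = 10^(-2.06) = 8.71 × 10^-3 M
At equilibrium [HA] = 0.256 − 8.71 × 10^-3 = 2.47 × 10^-1 M
Ka = [H+][A-]/[HA] = (8.71 × 10^-3)² / 2.47 × 10^-1 = 3.1 × 10^-4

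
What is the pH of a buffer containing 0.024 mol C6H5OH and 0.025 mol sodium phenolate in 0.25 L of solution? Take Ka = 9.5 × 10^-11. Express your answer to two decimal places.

pKa = −log(9.5 × 10^-11) = 10.022
pH = pKa + log([A⁻]/[HA]) = 10.022 + log(0.025/0.024)
pH = 10.022 + (+0.018) = 10.04

pH = 10.04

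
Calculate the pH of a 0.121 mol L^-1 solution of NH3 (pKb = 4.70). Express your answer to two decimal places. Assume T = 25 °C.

NH3 + H2O ⇌ NH4+ + OH-
Kb = 10^(−4.70) = 2.00 × 10^-5
From the ICE table, Kb = [OH-]²/(0.121 − [OH-]) = 2.00 × 10^-5.
Neglecting [OH-] in the denominator: [OH-] = √(2.00 × 10^-5 × 0.121) = 1.56 × 10^-3 M
([OH-]/C₀ = 1.3% < 5%, so the approximation holds.)
pOH = 2.81, so pH = 14.00 − pOH = 11.19

pH = 11.19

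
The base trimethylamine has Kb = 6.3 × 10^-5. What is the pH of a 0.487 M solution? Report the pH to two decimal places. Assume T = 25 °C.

pH = 11.74

(CH3)3N + H2O ⇌ (CH3)3NH+ + OH-
Let x = [OH-] at equilibrium. Kb = x²/(0.487 − x).
Since Kb ≪ C₀, x ≈ √(Kb·C₀) = 5.54 × 10^-3 M.
pOH = 2.26, so pH = 14.00 − pOH = 11.74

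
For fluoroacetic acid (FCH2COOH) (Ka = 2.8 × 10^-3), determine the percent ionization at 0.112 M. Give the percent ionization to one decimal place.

FCH2COOH ⇌ FCH2COO- + H+; let x = [H+] at equilibrium.
Ka = x²/(C₀ − x); solving the quadratic gives x = 1.64 × 10^-2 M.
Fraction ionized = 1.64 × 10^-2 / 0.112 = 0.1464 → 14.6%

14.6%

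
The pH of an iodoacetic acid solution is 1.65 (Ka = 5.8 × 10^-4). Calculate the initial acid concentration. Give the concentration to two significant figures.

[H+] = 10^(-1.65) = 2.24 × 10^-2 M = x
Ka = x²/(C₀ − x) ⇒ C₀ = x + x²/Ka
C₀ = 2.24 × 10^-2 + (2.24 × 10^-2)²/(5.8 × 10^-4) = 8.88 × 10^-1 M

C₀ = 8.9 × 10^-1 M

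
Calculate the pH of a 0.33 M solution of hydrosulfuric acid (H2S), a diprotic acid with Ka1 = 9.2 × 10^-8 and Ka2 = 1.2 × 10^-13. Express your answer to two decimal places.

Ka1 ≫ Ka2, so treat the first dissociation as the only significant source of H+.
Ka1 = x²/(0.33 − x) = 9.2 × 10^-8
x ≈ √(9.2 × 10^-8 × 0.33) = 1.74 × 10^-4 M
pH = −log(1.74 × 10^-4) = 3.76

pH = 3.76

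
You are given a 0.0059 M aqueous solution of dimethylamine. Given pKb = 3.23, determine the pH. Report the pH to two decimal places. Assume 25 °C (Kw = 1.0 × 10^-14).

(CH3)2NH + H2O ⇌ (CH3)2NH2+ + OH-
Kb = 10^(−3.23) = 5.89 × 10^-4
From the ICE table, Kb = [OH-]²/(0.0059 − [OH-]) = 5.89 × 10^-4.
Here C₀/Kb ≈ 10, so the small-[OH-] approximation fails. Use the quadratic:
[OH-] = (−Kb + √(Kb² + 4·Kb·C₀))/2 = 1.59 × 10^-3 M
pOH = 2.80, so pH = 14.00 − pOH = 11.20

pH = 11.20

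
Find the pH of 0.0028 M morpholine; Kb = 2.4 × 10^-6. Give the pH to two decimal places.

C4H8ONH + H2O ⇌ C4H8ONH2+ + OH-
Let x = [OH-] at equilibrium. Kb = x²/(0.0028 − x).
Assume x ≪ 0.0028: x ≈ √(2.4 × 10^-6 × 0.0028) = 8.20 × 10^-5 M
pOH = 4.09, so pH = 14.00 − pOH = 9.91

pH = 9.91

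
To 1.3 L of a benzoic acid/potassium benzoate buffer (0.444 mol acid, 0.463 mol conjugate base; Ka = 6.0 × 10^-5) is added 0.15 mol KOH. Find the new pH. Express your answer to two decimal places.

pH = 4.54

After neutralization: n(C6H5COOH) = 0.294 mol, n(C6H5COO-) = 0.613 mol.
pKa = −log(6.0 × 10^-5) = 4.222
pH = pKa + log([A⁻]/[HA]) = 4.222 + log(0.613/0.294) = 4.222 +0.319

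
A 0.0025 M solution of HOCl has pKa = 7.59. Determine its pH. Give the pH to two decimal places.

HOCl ⇌ OCl- + H+
Ka = 10^(−7.59) = 2.57 × 10^-8
From the ICE table, Ka = [H+]²/(0.0025 − [H+]) = 2.57 × 10^-8.
Since Ka ≪ C₀, [H+] ≈ √(Ka·C₀) = 8.02 × 10^-6 M.
Check: 0.32% ionized — well under 5%, approximation valid.
pH = −log[H+] = −log(8.02 × 10^-6) = 5.10

pH = 5.10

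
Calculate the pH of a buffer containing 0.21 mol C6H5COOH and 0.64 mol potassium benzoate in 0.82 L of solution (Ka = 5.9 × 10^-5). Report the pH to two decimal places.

pH = 4.71

pKa = −log(5.9 × 10^-5) = 4.229
Using pH = pKa + log([base]/[acid]) with [base]/[acid] = 0.64/0.21:
pH = 4.229 + (+0.484) = 4.71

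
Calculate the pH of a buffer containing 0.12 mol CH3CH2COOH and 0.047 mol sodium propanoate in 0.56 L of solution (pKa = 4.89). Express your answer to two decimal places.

Henderson–Hasselbalch: pH = pKa + log([CH3CH2COO-]/[CH3CH2COOH]) = 4.89 + log(0.047/0.12)
pH = 4.89 + (-0.407) = 4.48

pH = 4.48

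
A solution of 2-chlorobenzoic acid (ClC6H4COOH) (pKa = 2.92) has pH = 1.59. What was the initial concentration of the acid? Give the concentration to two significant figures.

[H+] = 10^(-1.59) = 2.57 × 10^-2 M = x
Ka = 10^(−2.92) = 1.20 × 10^-3
Ka = x²/(C₀ − x) ⇒ C₀ = x + x²/Ka
C₀ = 2.57 × 10^-2 + (2.57 × 10^-2)²/(1.20 × 10^-3) = 5.76 × 10^-1 M

C₀ = 5.8 × 10^-1 M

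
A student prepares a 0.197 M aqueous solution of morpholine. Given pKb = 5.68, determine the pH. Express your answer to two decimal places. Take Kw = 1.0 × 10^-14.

pH = 10.81

C4H8ONH + H2O ⇌ C4H8ONH2+ + OH-
Kb = 10^(−5.68) = 2.09 × 10^-6
Kb = [OH-]²/(0.197 − [OH-]) = 2.09 × 10^-6
Assume [OH-] ≪ 0.197: [OH-] ≈ √(2.09 × 10^-6 × 0.197) = 6.42 × 10^-4 M
([OH-]/C₀ = 0.33% < 5%, so the approximation holds.)
pOH = 3.19, so pH = 14.00 − pOH = 10.81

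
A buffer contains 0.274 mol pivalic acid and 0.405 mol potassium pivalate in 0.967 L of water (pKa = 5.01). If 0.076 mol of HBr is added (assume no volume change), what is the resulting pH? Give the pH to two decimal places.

pH = 4.98

After neutralization: n((CH3)3CCOOH) = 0.35 mol, n((CH3)3CCOO-) = 0.329 mol.
pH = pKa + log(n_(CH3)3CCOO-/n_(CH3)3CCOOH) = 5.01 + log(0.329/0.35) = 5.01 + (-0.027)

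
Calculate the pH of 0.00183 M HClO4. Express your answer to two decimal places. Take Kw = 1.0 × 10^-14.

pH = 2.74

HClO4 is a strong acid and dissociates completely, so [H+] = 0.00183 M.
pH = -log(0.00183) = 2.74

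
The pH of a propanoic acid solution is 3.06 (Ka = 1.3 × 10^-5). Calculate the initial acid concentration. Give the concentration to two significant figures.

C₀ = 5.9 × 10^-2 M

[H+] = 10^(-3.06) = 8.71 × 10^-4 M = x
Ka = x²/(C₀ − x) ⇒ C₀ = x + x²/Ka
C₀ = 8.71 × 10^-4 + (8.71 × 10^-4)²/(1.3 × 10^-5) = 5.92 × 10^-2 M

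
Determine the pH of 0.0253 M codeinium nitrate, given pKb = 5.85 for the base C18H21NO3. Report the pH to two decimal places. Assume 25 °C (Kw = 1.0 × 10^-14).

C18H22NO3+ is the conjugate acid of the weak base C18H21NO3.
Kb = 10^(−5.85) = 1.41 × 10^-6
Ka = Kw/Kb = 1.0×10^-14 / 1.41 × 10^-6 = 7.09 × 10^-9
From the ICE table, Ka = [H+]²/(0.0253 − [H+]) = 7.09 × 10^-9.
Assume [H+] ≪ 0.0253: [H+] ≈ √(7.09 × 10^-9 × 0.0253) = 1.34 × 10^-5 M
([H+]/C₀ = 0.053% < 5%, so the approximation holds.)
pH = −log[H+] = −log(1.34 × 10^-5) = 4.87

pH = 4.87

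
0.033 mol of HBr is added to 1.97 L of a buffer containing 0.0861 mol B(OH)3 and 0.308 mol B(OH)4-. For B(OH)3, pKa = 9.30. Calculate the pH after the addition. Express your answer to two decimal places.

pH = 9.66

Added H+ converts B(OH)4- to B(OH)3: B(OH)3 → 0.119 mol, B(OH)4- → 0.275 mol.
pH = pKa + log(n_B(OH)4-/n_B(OH)3) = 9.30 + log(0.275/0.119) = 9.30 + (+0.364)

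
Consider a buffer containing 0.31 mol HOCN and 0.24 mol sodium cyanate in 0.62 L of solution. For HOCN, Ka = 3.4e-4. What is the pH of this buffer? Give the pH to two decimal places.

pKa = −log(3.4 × 10^-4) = 3.469
pH = pKa + log([A⁻]/[HA]) = 3.469 + log(0.24/0.31)
pH = 3.469 + (-0.111) = 3.36

pH = 3.36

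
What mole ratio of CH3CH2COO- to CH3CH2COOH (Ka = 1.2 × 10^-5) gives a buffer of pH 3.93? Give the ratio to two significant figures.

ratio = 0.10

pKa = -log(1.2 × 10^-5) = 4.921
pH = pKa + log(r) ⇒ log(r) = 3.93 − 4.921 = -0.991
r = [CH3CH2COO-]/[CH3CH2COOH] = 10^(-0.991) = 0.102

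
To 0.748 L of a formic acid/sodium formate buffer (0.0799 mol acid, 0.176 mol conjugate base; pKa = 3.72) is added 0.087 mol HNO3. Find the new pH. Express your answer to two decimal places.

pH = 3.45

Added H+ converts HCOO- to HCOOH: HCOOH → 0.167 mol, HCOO- → 0.089 mol.
Henderson–Hasselbalch with mole ratio 0.089/0.167: pH = 3.72 + (-0.273)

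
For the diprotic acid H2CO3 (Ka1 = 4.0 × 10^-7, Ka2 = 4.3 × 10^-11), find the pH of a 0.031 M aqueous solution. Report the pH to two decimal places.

pH = 3.95

Ka1 ≫ Ka2, so treat the first dissociation as the only significant source of H+.
Ka1 = x²/(0.031 − x) = 4.0 × 10^-7
x ≈ √(4.0 × 10^-7 × 0.031) = 1.11 × 10^-4 M
pH = −log(1.11 × 10^-4) = 3.95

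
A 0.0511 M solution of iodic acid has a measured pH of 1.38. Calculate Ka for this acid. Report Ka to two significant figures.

Ka = 1.8 × 10^-1

[H+] = 10^(-1.38) = 4.17 × 10^-2 M
At equilibrium [HA] = 0.0511 − 4.17 × 10^-2 = 9.40 × 10^-3 M
Ka = [H+][A-]/[HA] = (4.17 × 10^-2)² / 9.40 × 10^-3 = 1.8 × 10^-1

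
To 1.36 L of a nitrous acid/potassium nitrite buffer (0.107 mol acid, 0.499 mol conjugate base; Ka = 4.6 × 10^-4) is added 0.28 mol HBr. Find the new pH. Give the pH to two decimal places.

pH = 3.09

After neutralization: n(HNO2) = 0.387 mol, n(NO2-) = 0.219 mol.
pKa = −log(4.6 × 10^-4) = 3.337
pH = pKa + log([A⁻]/[HA]) = 3.337 + log(0.219/0.387) = 3.337 -0.247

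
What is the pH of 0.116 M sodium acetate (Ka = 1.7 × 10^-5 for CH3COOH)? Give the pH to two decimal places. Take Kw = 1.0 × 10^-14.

pH = 8.92

CH3COO- is the conjugate base of the weak acid CH3COOH.
Kb = Kw/Ka = 1.0×10^-14 / 1.7 × 10^-5 = 5.88 × 10^-10
Kb = x²/(0.116 − x) = 5.88 × 10^-10
Assume x ≪ 0.116: x ≈ √(5.88 × 10^-10 × 0.116) = 8.26 × 10^-6 M
Check: 0.0071% ionized — well under 5%, approximation valid.
pOH = 5.08, so pH = 14.00 − pOH = 8.92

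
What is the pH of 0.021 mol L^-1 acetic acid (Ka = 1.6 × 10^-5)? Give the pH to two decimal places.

pH = 3.24

CH3COOH ⇌ CH3COO- + H+
From the ICE table, Ka = [H+]²/(0.021 − [H+]) = 1.6 × 10^-5.
Since Ka ≪ C₀, [H+] ≈ √(Ka·C₀) = 5.80 × 10^-4 M.
([H+]/C₀ = 2.8% < 5%, so the approximation holds.)
pH = −log[H+] = −log(5.80 × 10^-4) = 3.24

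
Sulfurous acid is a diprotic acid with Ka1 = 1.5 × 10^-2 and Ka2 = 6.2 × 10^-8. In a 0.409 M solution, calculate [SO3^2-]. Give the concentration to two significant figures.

First ionization gives [H+] ≈ [HSO3-] = 7.12 × 10^-2 M.
Second step: Ka2 = [H+][SO3^2-]/[HSO3-] ≈ [SO3^2-] (since [H+] ≈ [HSO3-]).
So [SO3^2-] ≈ Ka2.

6.2 × 10^-8 M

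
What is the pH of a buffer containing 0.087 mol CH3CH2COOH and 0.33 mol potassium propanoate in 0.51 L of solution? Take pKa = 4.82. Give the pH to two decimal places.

pH = 5.40

Using pH = pKa + log([base]/[acid]) with [base]/[acid] = 0.33/0.087:
pH = 4.82 + (+0.579) = 5.40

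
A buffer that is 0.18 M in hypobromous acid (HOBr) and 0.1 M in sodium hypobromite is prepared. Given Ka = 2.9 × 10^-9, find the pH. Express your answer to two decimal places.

pKa = −log(2.9 × 10^-9) = 8.538
Using pH = pKa + log([base]/[acid]) with [base]/[acid] = 0.1/0.18:
pH = 8.538 + (-0.255) = 8.28

pH = 8.28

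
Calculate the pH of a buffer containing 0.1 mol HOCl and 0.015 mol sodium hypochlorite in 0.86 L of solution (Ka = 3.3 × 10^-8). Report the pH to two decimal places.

pH = 6.66

pKa = −log(3.3 × 10^-8) = 7.481
Henderson–Hasselbalch: pH = pKa + log([OCl-]/[HOCl]) = 7.481 + log(0.015/0.1)
pH = 7.481 + (-0.824) = 6.66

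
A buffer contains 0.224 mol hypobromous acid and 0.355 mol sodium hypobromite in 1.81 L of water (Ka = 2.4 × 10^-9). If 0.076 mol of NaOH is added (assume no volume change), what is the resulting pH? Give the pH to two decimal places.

After neutralization: n(HOBr) = 0.148 mol, n(OBr-) = 0.431 mol.
pKa = −log(2.4 × 10^-9) = 8.620
pH = pKa + log([A⁻]/[HA]) = 8.620 + log(0.431/0.148) = 8.620 +0.464

pH = 9.08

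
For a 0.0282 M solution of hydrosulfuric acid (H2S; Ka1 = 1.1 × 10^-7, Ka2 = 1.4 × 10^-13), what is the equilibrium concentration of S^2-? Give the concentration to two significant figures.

1.4 × 10^-13 M

First ionization gives [H+] ≈ [HS-] = 5.57 × 10^-5 M.
Second step: Ka2 = [H+][S^2-]/[HS-] ≈ [S^2-] (since [H+] ≈ [HS-]).
So [S^2-] ≈ Ka2.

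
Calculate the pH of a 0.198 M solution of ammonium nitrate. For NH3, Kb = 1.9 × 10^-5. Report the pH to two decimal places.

pH = 4.99

NH4+ is the conjugate acid of the weak base NH3.
Ka = Kw/Kb = 1.0×10^-14 / 1.9 × 10^-5 = 5.26 × 10^-10
Ka = x²/(0.198 − x) = 5.26 × 10^-10
Assume x ≪ 0.198: x ≈ √(5.26 × 10^-10 × 0.198) = 1.02 × 10^-5 M
Check: 0.0052% ionized — well under 5%, approximation valid.
pH = −log(1.02 × 10^-5) = 4.99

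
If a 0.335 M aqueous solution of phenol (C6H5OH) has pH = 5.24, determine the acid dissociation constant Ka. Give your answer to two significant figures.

Ka = 9.9 × 10^-11

[H+] = 10^(-5.24) = 5.75 × 10^-6 M
At equilibrium [HA] = 0.335 − 5.75 × 10^-6 = 3.35 × 10^-1 M
Ka = [H+][A-]/[HA] = (5.75 × 10^-6)² / 3.35 × 10^-1 = 9.9 × 10^-11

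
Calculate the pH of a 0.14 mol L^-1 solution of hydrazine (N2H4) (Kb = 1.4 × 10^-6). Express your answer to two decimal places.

pH = 10.65

N2H4 + H2O ⇌ N2H5+ + OH-
From the ICE table, Kb = [OH-]²/(0.14 − [OH-]) = 1.4 × 10^-6.
Assume [OH-] ≪ 0.14: [OH-] ≈ √(1.4 × 10^-6 × 0.14) = 4.43 × 10^-4 M
pOH = −log(4.43 × 10^-4) = 3.35; pH = 14.00 − 3.35 = 10.65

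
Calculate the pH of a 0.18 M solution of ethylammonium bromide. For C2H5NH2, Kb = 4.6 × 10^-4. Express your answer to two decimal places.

C2H5NH3+ is the conjugate acid of the weak base C2H5NH2.
Ka = Kw/Kb = 1.0×10^-14 / 4.6 × 10^-4 = 2.17 × 10^-11
Let x = [H+] at equilibrium. Ka = x²/(0.18 − x).
Since Ka ≪ C₀, x ≈ √(Ka·C₀) = 1.98 × 10^-6 M.
Check: 0.0011% ionized — well under 5%, approximation valid.
pH = −log[H+] = −log(1.98 × 10^-6) = 5.70

pH = 5.70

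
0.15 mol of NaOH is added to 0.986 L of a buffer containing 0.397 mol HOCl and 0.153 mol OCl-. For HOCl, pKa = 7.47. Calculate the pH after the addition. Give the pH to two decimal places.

pH = 7.56

After neutralization: n(HOCl) = 0.247 mol, n(OCl-) = 0.303 mol.
pH = pKa + log(n_OCl-/n_HOCl) = 7.47 + log(0.303/0.247) = 7.47 + (+0.089)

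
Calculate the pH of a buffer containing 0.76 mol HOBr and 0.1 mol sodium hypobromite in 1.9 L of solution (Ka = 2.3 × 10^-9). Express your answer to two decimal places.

pH = 7.76

pKa = −log(2.3 × 10^-9) = 8.638
Using pH = pKa + log([base]/[acid]) with [base]/[acid] = 0.1/0.76:
pH = 8.638 + (-0.881) = 7.76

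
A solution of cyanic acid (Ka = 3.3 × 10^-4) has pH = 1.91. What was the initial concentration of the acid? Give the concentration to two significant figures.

C₀ = 4.7 × 10^-1 M

[H+] = 10^(-1.91) = 1.23 × 10^-2 M = x
Ka = x²/(C₀ − x) ⇒ C₀ = x + x²/Ka
C₀ = 1.23 × 10^-2 + (1.23 × 10^-2)²/(3.3 × 10^-4) = 4.71 × 10^-1 M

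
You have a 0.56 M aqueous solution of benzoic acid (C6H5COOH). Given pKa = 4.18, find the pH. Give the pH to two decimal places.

C6H5COOH ⇌ C6H5COO- + H+
Ka = 10^(−4.18) = 6.61 × 10^-5
Ka = [H+]²/(0.56 − [H+]) = 6.61 × 10^-5
Neglecting [H+] in the denominator: [H+] = √(6.61 × 10^-5 × 0.56) = 6.08 × 10^-3 M
pH = −log[H+] = −log(6.08 × 10^-3) = 2.22

pH = 2.22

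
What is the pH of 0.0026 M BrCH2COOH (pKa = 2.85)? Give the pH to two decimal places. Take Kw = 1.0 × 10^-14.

BrCH2COOH ⇌ BrCH2COO- + H+
Ka = 10^(−2.85) = 1.41 × 10^-3
Ka = [H+]²/(0.0026 − [H+]) = 1.41 × 10^-3
Here C₀/Ka ≈ 1.84, so the small-[H+] approximation fails. Use the quadratic:
[H+] = [−0.00141 + √(0.00141² + 1.47e-05)]/2 = 1.34 × 10^-3 M
pH = −log(1.34 × 10^-3) = 2.87

pH = 2.87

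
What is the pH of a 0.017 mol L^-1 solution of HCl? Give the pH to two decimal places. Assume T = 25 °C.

pH = 1.77

HCl is a strong acid and dissociates completely, so [H+] = 0.017 M.
pH = -log(0.017) = 1.77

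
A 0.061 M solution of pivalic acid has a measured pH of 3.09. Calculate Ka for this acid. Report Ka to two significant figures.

[H+] = 10^(-3.09) = 8.13 × 10^-4 M
At equilibrium [HA] = 0.061 − 8.13 × 10^-4 = 6.02 × 10^-2 M
Ka = [H+][A-]/[HA] = (8.13 × 10^-4)² / 6.02 × 10^-2 = 1.1 × 10^-5

Ka = 1.1 × 10^-5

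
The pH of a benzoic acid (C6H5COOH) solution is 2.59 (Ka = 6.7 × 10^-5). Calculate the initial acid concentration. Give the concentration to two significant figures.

[H+] = 10^(-2.59) = 2.57 × 10^-3 M = x
Ka = x²/(C₀ − x) ⇒ C₀ = x + x²/Ka
C₀ = 2.57 × 10^-3 + (2.57 × 10^-3)²/(6.7 × 10^-5) = 1.01 × 10^-1 M

C₀ = 1.0 × 10^-1 M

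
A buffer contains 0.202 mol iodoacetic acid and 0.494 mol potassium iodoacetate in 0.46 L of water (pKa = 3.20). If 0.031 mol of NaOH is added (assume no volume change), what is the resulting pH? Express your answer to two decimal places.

OH- converts ICH2COOH to ICH2COO-: ICH2COOH → 0.171 mol, ICH2COO- → 0.525 mol.
Henderson–Hasselbalch with mole ratio 0.525/0.171: pH = 3.20 + (+0.487)

pH = 3.69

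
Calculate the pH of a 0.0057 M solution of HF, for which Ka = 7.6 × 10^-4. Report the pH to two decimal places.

HF ⇌ F- + H+
Let x = [H+] at equilibrium. Ka = x²/(0.0057 − x).
x is not negligible relative to C₀; solve x² + 0.00076·x − 4.33e-06 = 0.
x = [−0.00076 + √(0.00076² + 1.73e-05)]/2 = 1.74 × 10^-3 M
pH = −log[H+] = −log(1.74 × 10^-3) = 2.76

pH = 2.76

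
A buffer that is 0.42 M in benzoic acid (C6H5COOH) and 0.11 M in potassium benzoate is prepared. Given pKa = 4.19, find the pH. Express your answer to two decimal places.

pH = 3.61

Using pH = pKa + log([base]/[acid]) with [base]/[acid] = 0.11/0.42:
pH = 4.19 + (-0.582) = 3.61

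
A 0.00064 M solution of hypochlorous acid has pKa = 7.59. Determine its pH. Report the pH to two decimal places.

pH = 5.39

HOCl ⇌ OCl- + H+
Ka = 10^(−7.59) = 2.57 × 10^-8
From the ICE table, Ka = [H+]²/(0.00064 − [H+]) = 2.57 × 10^-8.
Assume [H+] ≪ 0.00064: [H+] ≈ √(2.57 × 10^-8 × 0.00064) = 4.06 × 10^-6 M
([H+]/C₀ = 0.63% < 5%, so the approximation holds.)
pH = −log(4.06 × 10^-6) = 5.39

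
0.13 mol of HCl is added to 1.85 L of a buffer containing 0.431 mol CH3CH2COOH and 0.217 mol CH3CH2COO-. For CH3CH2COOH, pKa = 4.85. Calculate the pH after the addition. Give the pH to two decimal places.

pH = 4.04

After neutralization: n(CH3CH2COOH) = 0.561 mol, n(CH3CH2COO-) = 0.087 mol.
pH = pKa + log([A⁻]/[HA]) = 4.85 + log(0.087/0.561) = 4.85 -0.809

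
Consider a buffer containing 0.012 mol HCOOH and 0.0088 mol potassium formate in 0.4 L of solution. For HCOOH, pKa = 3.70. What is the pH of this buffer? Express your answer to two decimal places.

pH = 3.57

Henderson–Hasselbalch: pH = pKa + log([HCOO-]/[HCOOH]) = 3.70 + log(0.0088/0.012)
pH = 3.70 + (-0.135) = 3.57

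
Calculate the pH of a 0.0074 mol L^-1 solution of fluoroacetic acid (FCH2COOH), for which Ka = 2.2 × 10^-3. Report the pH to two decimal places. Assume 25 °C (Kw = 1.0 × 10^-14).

FCH2COOH ⇌ FCH2COO- + H+
From the ICE table, Ka = [H+]²/(0.0074 − [H+]) = 2.2 × 10^-3.
Here C₀/Ka ≈ 3.36, so the small-[H+] approximation fails. Use the quadratic:
[H+] = (−Ka + √(Ka² + 4·Ka·C₀))/2 = 3.08 × 10^-3 M
pH = −log(3.08 × 10^-3) = 2.51

pH = 2.51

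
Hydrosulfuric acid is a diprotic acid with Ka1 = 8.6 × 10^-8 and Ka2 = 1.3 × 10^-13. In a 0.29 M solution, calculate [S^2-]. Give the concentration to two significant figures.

1.3 × 10^-13 M

First ionization gives [H+] ≈ [HS-] = 1.58 × 10^-4 M.
Second step: Ka2 = [H+][S^2-]/[HS-] ≈ [S^2-] (since [H+] ≈ [HS-]).
So [S^2-] ≈ Ka2.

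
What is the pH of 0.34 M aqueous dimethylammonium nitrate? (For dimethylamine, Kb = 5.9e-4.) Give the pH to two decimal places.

pH = 5.62

(CH3)2NH2+ is the conjugate acid of the weak base (CH3)2NH.
Ka = Kw/Kb = 1.0×10^-14 / 5.9 × 10^-4 = 1.69 × 10^-11
From the ICE table, Ka = [H+]²/(0.34 − [H+]) = 1.69 × 10^-11.
Neglecting [H+] in the denominator: [H+] = √(1.69 × 10^-11 × 0.34) = 2.40 × 10^-6 M
pH = −log(2.40 × 10^-6) = 5.62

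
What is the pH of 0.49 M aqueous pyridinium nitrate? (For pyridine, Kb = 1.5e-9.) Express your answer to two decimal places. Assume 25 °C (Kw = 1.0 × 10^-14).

C5H5NH+ is the conjugate acid of the weak base C5H5N.
Ka = Kw/Kb = 1.0×10^-14 / 1.5 × 10^-9 = 6.67 × 10^-6
From the ICE table, Ka = [H+]²/(0.49 − [H+]) = 6.67 × 10^-6.
Since Ka ≪ C₀, [H+] ≈ √(Ka·C₀) = 1.81 × 10^-3 M.
Check: 0.37% ionized — well under 5%, approximation valid.
pH = −log(1.81 × 10^-3) = 2.74

pH = 2.74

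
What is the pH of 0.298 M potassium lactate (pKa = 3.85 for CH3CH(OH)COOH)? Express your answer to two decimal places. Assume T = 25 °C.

pH = 8.66

CH3CH(OH)COO- is the conjugate base of the weak acid CH3CH(OH)COOH.
Ka = 10^(−3.85) = 1.41 × 10^-4
Kb = Kw/Ka = 1.0×10^-14 / 1.41 × 10^-4 = 7.09 × 10^-11
Kb = [OH-]²/(0.298 − [OH-]) = 7.09 × 10^-11
Neglecting [OH-] in the denominator: [OH-] = √(7.09 × 10^-11 × 0.298) = 4.60 × 10^-6 M
Check: 0.0015% ionized — well under 5%, approximation valid.
pOH = −log(4.60 × 10^-6) = 5.34; pH = 14.00 − 5.34 = 8.66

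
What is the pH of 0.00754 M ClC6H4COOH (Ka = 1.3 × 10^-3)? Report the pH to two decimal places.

ClC6H4COOH ⇌ ClC6H4COO- + H+
Ka = [H+]²/(0.00754 − [H+]) = 1.3 × 10^-3
[H+] is not negligible relative to C₀; solve [H+]² + 0.0013·[H+] − 9.8e-06 = 0.
[H+] = (−Ka + √(Ka² + 4·Ka·C₀))/2 = 2.55 × 10^-3 M
pH = −log(2.55 × 10^-3) = 2.59

pH = 2.59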